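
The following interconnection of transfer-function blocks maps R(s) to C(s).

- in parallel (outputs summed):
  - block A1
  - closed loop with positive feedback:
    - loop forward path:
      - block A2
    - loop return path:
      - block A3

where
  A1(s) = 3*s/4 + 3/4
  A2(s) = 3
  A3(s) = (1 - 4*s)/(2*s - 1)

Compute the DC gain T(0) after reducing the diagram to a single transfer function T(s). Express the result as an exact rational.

(1) close the feedback loop around A2, A3 = (6*s - 3)/(14*s - 4)
(2) reduce the parallel group A1, [A2/(1-A2*A3)] = (21*s^2 + 27*s - 12)/(28*s - 8)
That last expression is T(s); at s = 0 only the constant terms survive, so T(0) = -12/(-8) = 3/2.

Hence the answer: 3/2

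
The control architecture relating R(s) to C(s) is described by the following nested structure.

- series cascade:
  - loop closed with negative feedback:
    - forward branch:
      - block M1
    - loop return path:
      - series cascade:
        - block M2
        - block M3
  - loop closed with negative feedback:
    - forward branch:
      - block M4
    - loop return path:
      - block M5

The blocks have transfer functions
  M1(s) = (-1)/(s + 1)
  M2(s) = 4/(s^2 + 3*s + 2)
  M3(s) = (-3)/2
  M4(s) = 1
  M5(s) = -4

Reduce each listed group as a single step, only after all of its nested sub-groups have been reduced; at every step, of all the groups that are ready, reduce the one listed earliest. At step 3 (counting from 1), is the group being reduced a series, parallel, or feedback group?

Reducing step by step:

1. multiply M2, M3 (series)
2. collapse the loop (M1 forward, (M2*M3) return)
3. close the feedback loop around M4, M5
4. multiply [M1/(1+M1*(M2*M3))], [M4/(1+M4*M5)] (series)
The group at step 3 is a feedback group.

Answer: feedback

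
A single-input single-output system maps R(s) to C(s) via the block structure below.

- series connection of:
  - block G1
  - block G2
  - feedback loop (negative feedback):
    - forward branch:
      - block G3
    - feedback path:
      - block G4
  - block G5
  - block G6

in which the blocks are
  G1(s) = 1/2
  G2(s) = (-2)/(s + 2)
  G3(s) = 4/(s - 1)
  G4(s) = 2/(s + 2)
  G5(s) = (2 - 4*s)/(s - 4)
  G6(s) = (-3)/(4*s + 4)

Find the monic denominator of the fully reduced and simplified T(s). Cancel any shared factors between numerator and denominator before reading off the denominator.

Step 1. close the feedback loop around G3, G4: (4*s + 8)/(s^2 + s + 6)
Step 2. series reduction of G1, G2, [G3/(1+G3*G4)], G5, G6: (6 - 12*s)/(s^4 - 2*s^3 - s^2 - 22*s - 24)
That last expression is T(s), already simplified, and its denominator is already monic.

Therefore the answer is s^4 - 2*s^3 - s^2 - 22*s - 24.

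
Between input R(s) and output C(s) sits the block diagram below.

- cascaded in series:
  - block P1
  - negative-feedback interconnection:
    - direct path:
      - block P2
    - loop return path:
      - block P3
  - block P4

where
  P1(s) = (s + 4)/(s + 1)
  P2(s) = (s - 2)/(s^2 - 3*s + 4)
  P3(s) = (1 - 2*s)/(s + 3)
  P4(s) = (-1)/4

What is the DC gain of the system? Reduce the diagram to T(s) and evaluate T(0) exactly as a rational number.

Step 1. close the feedback loop around P2, P3 gives (s^2 + s - 6)/(s^3 - 2*s^2 + 10)
Step 2. cascade P1, [P2/(1+P2*P3)], P4 gives (-s^3 - 5*s^2 + 2*s + 24)/(4*s^4 - 4*s^3 - 8*s^2 + 40*s + 40)
Step 2 gives the overall T(s). Then T(0) = 24/40 = 3/5.

Hence the answer: 3/5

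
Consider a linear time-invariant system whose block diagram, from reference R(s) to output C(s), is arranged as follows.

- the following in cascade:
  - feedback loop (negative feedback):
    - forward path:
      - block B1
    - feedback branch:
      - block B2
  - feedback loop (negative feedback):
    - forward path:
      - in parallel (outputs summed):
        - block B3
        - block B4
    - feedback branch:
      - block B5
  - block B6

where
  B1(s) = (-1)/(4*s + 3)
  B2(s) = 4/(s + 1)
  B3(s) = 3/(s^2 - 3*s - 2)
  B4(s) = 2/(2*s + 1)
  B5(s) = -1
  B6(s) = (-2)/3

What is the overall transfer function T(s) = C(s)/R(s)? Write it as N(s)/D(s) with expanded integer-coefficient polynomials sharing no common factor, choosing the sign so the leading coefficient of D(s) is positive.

First reduce the diagram to T(s).

1. reduce the feedback loop with forward B1 and return B2; result (-s - 1)/(4*s^2 + 7*s - 1)
2. parallel reduction of B3, B4; result (2*s^2 - 1)/(2*s^3 - 5*s^2 - 7*s - 2)
3. close the feedback loop around (B3+B4), B5; result (2*s^2 - 1)/(2*s^3 - 7*s^2 - 7*s - 1)
4. reduce the series chain [B1/(1+B1*B2)], [(B3+B4)/(1+(B3+B4)*B5)], B6, giving the overall T(s)

Answer: (4*s^3 + 4*s^2 - 2*s - 2)/(24*s^5 - 42*s^4 - 237*s^3 - 138*s^2 + 3)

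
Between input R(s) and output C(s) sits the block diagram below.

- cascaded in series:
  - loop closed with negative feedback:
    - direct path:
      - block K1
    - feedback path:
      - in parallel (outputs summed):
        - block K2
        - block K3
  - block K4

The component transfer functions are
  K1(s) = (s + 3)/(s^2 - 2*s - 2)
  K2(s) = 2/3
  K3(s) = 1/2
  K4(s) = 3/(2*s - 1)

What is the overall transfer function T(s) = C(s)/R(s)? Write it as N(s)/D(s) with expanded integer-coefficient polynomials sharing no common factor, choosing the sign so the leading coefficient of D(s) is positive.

Answer: (18*s + 54)/(12*s^3 - 16*s^2 + 23*s - 9)

Working:
(1) add K2, K3 (parallel); result 7/6
(2) apply the feedback formula to K1, (K2+K3); result (6*s + 18)/(6*s^2 - 5*s + 9)
(3) series reduction of [K1/(1+K1*(K2+K3))], K4, which is the overall transfer function T(s) = C(s)/R(s) in lowest terms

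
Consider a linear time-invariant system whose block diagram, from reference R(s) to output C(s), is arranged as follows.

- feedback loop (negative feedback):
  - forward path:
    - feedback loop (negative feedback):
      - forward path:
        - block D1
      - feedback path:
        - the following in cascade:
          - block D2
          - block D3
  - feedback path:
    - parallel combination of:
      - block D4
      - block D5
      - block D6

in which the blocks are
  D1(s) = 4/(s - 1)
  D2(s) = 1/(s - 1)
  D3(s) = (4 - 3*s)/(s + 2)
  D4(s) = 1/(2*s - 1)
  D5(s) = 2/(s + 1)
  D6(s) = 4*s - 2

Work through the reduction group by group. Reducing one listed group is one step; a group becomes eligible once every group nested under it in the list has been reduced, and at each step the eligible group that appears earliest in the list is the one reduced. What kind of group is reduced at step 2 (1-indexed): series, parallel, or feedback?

Step 1 - series reduction of D2, D3
Step 2 - close the feedback loop around D1, (D2*D3)
Step 3 - parallel reduction of D4, D5, D6
Step 4 - reduce the feedback loop with forward [D1/(1+D1*(D2*D3))] and return (D4+D5+D6)
So the answer for step 2 is feedback.

Therefore the answer is feedback.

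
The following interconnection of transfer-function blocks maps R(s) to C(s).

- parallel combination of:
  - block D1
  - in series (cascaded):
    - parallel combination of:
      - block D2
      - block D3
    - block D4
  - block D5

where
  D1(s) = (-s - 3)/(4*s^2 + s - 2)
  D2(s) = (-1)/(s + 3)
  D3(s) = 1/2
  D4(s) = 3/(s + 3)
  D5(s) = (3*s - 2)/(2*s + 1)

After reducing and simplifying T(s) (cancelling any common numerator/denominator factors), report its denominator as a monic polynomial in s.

First reduce the diagram to T(s).

1. parallel reduction of D2, D3, giving (s + 1)/(2*s + 6)
2. multiply (D2+D3), D4 (series), giving (3*s + 3)/(2*s^2 + 12*s + 18)
3. parallel reduction of D1, ((D2+D3)*D4), D5, giving (24*s^5 + 154*s^4 + 144*s^3 - 295*s^2 - 273*s + 12)/(16*s^5 + 108*s^4 + 210*s^3 + 68*s^2 - 78*s - 36)
The result of step 3 is T(s) in lowest terms. Its denominator has leading coefficient 16; dividing the denominator through by 16 makes it monic.

Answer: s^5 + 27*s^4/4 + 105*s^3/8 + 17*s^2/4 - 39*s/8 - 9/4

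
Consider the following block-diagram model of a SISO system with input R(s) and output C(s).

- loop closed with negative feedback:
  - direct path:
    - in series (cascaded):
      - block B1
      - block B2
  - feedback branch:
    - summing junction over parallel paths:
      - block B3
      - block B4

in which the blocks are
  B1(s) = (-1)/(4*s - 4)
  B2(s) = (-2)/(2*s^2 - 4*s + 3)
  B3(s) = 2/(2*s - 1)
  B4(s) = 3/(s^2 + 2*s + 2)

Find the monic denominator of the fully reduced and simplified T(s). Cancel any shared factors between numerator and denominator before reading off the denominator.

Answer: s^6 - 3*s^5/2 - s^3/4 + 9*s^2/2 - 15*s/4 + 13/8

Working:
(1) cascade B1, B2 -> 1/(4*s^3 - 12*s^2 + 14*s - 6)
(2) parallel reduction of B3, B4 -> (2*s^2 + 10*s + 1)/(2*s^3 + 3*s^2 + 2*s - 2)
(3) reduce the feedback loop with forward (B1*B2) and return (B3+B4) -> (2*s^3 + 3*s^2 + 2*s - 2)/(8*s^6 - 12*s^5 - 2*s^3 + 36*s^2 - 30*s + 13)
The result of step 3 is T(s) in lowest terms. Its denominator has leading coefficient 8; dividing the denominator through by 8 makes it monic.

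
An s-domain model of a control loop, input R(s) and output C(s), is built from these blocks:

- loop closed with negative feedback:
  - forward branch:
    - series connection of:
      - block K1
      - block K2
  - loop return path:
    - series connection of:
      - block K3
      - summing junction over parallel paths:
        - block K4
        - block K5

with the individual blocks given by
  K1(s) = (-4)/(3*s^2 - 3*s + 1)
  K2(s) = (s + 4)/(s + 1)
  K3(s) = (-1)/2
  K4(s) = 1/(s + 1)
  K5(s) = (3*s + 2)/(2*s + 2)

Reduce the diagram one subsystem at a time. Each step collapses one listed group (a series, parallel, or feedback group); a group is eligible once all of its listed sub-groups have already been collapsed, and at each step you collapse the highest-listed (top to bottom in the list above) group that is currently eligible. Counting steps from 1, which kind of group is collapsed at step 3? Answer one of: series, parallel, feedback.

Step 1. multiply K1, K2 (series)
Step 2. combine K4, K5 in parallel
Step 3. series reduction of K3, (K4+K5)
Step 4. reduce the feedback loop with forward (K1*K2) and return (K3*(K4+K5))
The group at step 3 is a series group.

Hence the answer: series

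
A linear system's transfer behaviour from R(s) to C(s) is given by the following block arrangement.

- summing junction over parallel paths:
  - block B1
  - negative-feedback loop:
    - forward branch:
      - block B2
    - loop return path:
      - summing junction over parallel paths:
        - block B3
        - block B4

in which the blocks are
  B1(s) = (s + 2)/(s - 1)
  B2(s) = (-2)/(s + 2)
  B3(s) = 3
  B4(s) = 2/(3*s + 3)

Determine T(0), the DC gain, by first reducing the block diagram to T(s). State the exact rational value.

(1) reduce the parallel group B3, B4 -> (9*s + 11)/(3*s + 3)
(2) close the feedback loop around B2, (B3+B4) -> (-6*s - 6)/(3*s^2 - 9*s - 16)
(3) reduce the parallel group B1, [B2/(1+B2*(B3+B4))] -> (3*s^3 - 9*s^2 - 34*s - 26)/(3*s^3 - 12*s^2 - 7*s + 16)
DC gain: substitute s = 0 into T(s) from step 3: T(0) = -26/16 = -13/8.

Final answer: -13/8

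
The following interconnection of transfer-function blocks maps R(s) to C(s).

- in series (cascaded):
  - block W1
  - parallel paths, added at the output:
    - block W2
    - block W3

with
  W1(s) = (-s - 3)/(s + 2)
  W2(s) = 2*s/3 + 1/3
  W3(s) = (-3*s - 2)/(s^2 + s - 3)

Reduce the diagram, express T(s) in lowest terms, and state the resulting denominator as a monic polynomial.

Answer: s^3 + 3*s^2 - s - 6

Working:
Step 1: parallel reduction of W2, W3 = (2*s^3 + 3*s^2 - 14*s - 9)/(3*s^2 + 3*s - 9)
Step 2: series reduction of W1, (W2+W3) = (-2*s^4 - 9*s^3 + 5*s^2 + 51*s + 27)/(3*s^3 + 9*s^2 - 3*s - 18)
That last expression is T(s), already simplified. Scaling its denominator by 1/3 (the reciprocal of the leading coefficient) yields the monic denominator.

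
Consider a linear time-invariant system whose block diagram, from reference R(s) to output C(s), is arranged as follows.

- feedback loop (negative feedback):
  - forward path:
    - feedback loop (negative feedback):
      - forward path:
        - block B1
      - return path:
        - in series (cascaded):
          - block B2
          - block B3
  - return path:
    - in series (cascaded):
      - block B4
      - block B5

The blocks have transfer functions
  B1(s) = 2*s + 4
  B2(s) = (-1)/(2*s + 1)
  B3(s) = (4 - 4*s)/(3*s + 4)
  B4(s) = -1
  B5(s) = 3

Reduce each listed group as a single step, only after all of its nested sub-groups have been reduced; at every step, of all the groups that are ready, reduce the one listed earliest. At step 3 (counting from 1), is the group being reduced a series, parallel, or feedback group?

The answer is series.

Reasoning:
[1] series reduction of B2, B3
[2] close the feedback loop around B1, (B2*B3)
[3] combine B4, B5 in series
[4] apply the feedback formula to [B1/(1+B1*(B2*B3))], (B4*B5)
At step 3 the group reduced is series.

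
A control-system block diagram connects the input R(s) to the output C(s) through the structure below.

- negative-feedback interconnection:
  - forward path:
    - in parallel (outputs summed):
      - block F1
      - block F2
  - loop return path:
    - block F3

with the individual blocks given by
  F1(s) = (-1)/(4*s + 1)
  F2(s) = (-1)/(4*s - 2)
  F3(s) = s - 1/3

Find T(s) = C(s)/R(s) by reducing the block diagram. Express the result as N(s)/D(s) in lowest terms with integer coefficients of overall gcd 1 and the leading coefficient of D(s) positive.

Answer: (3 - 24*s)/(24*s^2 - s - 7)

Working:
(1) reduce the parallel group F1, F2: (1 - 8*s)/(16*s^2 - 4*s - 2)
(2) apply the feedback formula to (F1+F2), F3 - this is the overall T(s), already in the required normalized form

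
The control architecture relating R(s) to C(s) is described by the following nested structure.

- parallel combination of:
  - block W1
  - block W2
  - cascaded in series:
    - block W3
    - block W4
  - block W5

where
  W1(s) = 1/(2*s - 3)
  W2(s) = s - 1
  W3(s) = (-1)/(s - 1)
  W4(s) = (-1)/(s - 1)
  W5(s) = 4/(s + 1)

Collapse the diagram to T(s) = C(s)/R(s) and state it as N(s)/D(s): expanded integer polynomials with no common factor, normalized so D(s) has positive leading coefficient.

Reducing step by step:

Step 1: cascade W3, W4 = 1/(s^2 - 2*s + 1)
Step 2: add W1, W2, (W3*W4), W5 (parallel), giving the overall T(s)

Answer: (2*s^5 - 7*s^4 + 15*s^3 - 23*s^2 + 22*s - 11)/(2*s^4 - 5*s^3 + s^2 + 5*s - 3)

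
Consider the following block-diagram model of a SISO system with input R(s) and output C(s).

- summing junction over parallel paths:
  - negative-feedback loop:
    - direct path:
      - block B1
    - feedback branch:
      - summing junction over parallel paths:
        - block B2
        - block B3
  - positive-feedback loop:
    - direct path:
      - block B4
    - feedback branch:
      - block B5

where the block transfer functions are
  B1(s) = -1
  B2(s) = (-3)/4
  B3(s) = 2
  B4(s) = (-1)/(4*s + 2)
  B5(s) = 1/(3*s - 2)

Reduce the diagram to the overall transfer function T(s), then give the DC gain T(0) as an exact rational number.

1. sum the parallel branches B2, B3 gives 5/4
2. reduce the feedback loop with forward B1 and return (B2+B3) gives 4
3. apply the feedback formula to B4, B5 gives (2 - 3*s)/(12*s^2 - 2*s - 3)
4. add [B1/(1+B1*(B2+B3))], [B4/(1-B4*B5)] (parallel) gives (48*s^2 - 11*s - 10)/(12*s^2 - 2*s - 3)
Evaluating the step-4 result (the overall T(s)) at s = 0 gives T(0) = -10/(-3) = 10/3.

Final answer: 10/3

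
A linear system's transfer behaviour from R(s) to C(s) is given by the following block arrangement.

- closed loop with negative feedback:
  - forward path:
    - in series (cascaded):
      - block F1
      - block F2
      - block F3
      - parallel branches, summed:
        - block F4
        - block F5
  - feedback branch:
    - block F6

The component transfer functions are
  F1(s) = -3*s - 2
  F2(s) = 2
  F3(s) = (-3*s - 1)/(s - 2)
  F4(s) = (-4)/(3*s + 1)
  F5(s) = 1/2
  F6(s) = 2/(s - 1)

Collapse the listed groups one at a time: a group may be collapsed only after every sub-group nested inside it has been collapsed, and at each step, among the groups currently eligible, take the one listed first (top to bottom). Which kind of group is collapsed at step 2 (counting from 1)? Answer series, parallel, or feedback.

1. sum the parallel branches F4, F5
2. multiply F1, F2, F3, (F4+F5) (series)
3. apply the feedback formula to (F1*F2*F3*(F4+F5)), F6
Step 2: series.

Hence the answer: series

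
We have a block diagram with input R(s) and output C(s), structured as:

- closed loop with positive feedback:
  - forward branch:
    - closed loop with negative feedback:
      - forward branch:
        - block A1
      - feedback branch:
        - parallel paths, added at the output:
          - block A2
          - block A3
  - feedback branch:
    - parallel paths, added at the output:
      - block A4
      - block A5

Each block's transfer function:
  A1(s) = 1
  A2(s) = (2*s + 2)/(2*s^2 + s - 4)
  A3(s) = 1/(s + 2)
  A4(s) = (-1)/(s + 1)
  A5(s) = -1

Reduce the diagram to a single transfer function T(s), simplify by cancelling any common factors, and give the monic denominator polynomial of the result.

Step 1: parallel reduction of A2, A3, giving (4*s^2 + 7*s)/(2*s^3 + 5*s^2 - 2*s - 8)
Step 2: collapse the loop (A1 forward, (A2+A3) return), giving (2*s^3 + 5*s^2 - 2*s - 8)/(2*s^3 + 9*s^2 + 5*s - 8)
Step 3: combine A4, A5 in parallel, giving (-s - 2)/(s + 1)
Step 4: collapse the loop ([A1/(1+A1*(A2+A3))] forward, (A4+A5) return), giving (2*s^4 + 7*s^3 + 3*s^2 - 10*s - 8)/(4*s^4 + 20*s^3 + 22*s^2 - 15*s - 24)
Step 4 gives the fully reduced T(s), with no common factor left to cancel. The denominator's leading coefficient is 4, so divide each of its coefficients by 4 to get the monic form.

Hence the answer: s^4 + 5*s^3 + 11*s^2/2 - 15*s/4 - 6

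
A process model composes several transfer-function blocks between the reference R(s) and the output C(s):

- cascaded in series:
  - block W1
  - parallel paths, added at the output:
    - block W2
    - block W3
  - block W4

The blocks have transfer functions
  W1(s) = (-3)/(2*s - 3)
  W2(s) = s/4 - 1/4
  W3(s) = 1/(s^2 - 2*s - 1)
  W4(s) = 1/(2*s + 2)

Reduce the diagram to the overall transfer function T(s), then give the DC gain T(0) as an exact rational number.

The answer is -5/8.

Reasoning:
1. add W2, W3 (parallel); result (s^3 - 3*s^2 + s + 5)/(4*s^2 - 8*s - 4)
2. cascade W1, (W2+W3), W4; result (-3*s^2 + 12*s - 15)/(16*s^3 - 56*s^2 + 32*s + 24)
Evaluating the step-2 result (the overall T(s)) at s = 0 gives T(0) = -15/24 = -5/8.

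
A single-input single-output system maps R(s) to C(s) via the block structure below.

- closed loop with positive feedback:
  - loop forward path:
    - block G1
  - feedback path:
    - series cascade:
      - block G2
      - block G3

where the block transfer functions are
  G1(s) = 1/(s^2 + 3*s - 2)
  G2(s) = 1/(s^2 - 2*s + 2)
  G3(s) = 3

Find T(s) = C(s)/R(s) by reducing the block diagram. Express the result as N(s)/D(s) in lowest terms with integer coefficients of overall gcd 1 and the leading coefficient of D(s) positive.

Step 1: combine G2, G3 in series; result 3/(s^2 - 2*s + 2)
Step 2: collapse the loop (G1 forward, (G2*G3) return): this yields T(s), and no further normalization is needed

Therefore the answer is (s^2 - 2*s + 2)/(s^4 + s^3 - 6*s^2 + 10*s - 7).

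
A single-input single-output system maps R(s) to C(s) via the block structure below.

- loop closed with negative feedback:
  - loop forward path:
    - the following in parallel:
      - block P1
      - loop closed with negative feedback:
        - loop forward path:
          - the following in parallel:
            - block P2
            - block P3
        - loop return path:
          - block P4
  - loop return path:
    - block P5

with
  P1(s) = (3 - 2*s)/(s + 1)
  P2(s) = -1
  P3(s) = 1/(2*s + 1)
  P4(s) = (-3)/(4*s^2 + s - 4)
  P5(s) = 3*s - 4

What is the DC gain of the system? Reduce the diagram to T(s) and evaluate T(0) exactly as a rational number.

Reducing step by step:

(1) add P2, P3 (parallel), giving (-2*s)/(2*s + 1)
(2) close the feedback loop around (P2+P3), P4, giving (-8*s^3 - 2*s^2 + 8*s)/(8*s^3 + 6*s^2 - s - 4)
(3) sum the parallel branches P1, [(P2+P3)/(1+(P2+P3)*P4)], giving (-24*s^4 + 2*s^3 + 26*s^2 + 13*s - 12)/(8*s^4 + 14*s^3 + 5*s^2 - 5*s - 4)
(4) close the feedback loop around (P1+[(P2+P3)/(1+(P2+P3)*P4)]), P5, giving (24*s^4 - 2*s^3 - 26*s^2 - 13*s + 12)/(72*s^5 - 110*s^4 - 84*s^3 + 60*s^2 + 93*s - 44)
That last expression is T(s); at s = 0 only the constant terms survive, so T(0) = 12/(-44) = -3/11.

Answer: -3/11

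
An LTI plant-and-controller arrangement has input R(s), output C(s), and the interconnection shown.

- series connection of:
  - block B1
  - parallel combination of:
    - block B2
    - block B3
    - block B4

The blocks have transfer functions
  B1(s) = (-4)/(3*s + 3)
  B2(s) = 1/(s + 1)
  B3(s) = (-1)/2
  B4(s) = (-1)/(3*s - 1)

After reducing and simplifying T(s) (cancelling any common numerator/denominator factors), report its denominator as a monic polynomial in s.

Answer: s^3 + 5*s^2/3 + s/3 - 1/3

Working:
Step 1 - sum the parallel branches B2, B3, B4; result (-3*s^2 + 2*s - 3)/(6*s^2 + 4*s - 2)
Step 2 - combine B1, (B2+B3+B4) in series; result (6*s^2 - 4*s + 6)/(9*s^3 + 15*s^2 + 3*s - 3)
That last expression is T(s), already simplified. Scaling its denominator by 1/9 (the reciprocal of the leading coefficient) yields the monic denominator.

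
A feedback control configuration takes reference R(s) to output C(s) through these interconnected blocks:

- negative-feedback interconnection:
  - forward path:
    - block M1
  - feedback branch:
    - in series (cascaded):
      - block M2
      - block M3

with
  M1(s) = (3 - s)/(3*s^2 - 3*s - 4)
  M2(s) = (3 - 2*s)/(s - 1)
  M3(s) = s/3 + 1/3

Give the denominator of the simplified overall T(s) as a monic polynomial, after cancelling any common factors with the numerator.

Reducing step by step:

1. multiply M2, M3 (series), giving (-2*s^2 + s + 3)/(3*s - 3)
2. reduce the feedback loop with forward M1 and return (M2*M3), giving (-3*s^2 + 12*s - 9)/(11*s^3 - 25*s^2 - 3*s + 21)
Step 2 gives the fully reduced T(s), with no common factor left to cancel. The denominator's leading coefficient is 11, so divide each of its coefficients by 11 to get the monic form.

Answer: s^3 - 25*s^2/11 - 3*s/11 + 21/11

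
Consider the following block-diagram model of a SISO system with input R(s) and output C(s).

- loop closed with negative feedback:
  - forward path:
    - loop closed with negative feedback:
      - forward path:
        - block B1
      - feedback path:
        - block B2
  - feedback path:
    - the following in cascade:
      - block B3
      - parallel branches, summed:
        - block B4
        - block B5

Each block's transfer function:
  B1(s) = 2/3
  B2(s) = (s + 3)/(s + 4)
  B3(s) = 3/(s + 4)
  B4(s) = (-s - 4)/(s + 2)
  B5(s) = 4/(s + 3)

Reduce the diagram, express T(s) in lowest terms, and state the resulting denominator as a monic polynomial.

[1] apply the feedback formula to B1, B2 -> (2*s + 8)/(5*s + 18)
[2] combine B4, B5 in parallel -> (-s^2 - 3*s - 4)/(s^2 + 5*s + 6)
[3] combine B3, (B4+B5) in series -> (-3*s^2 - 9*s - 12)/(s^3 + 9*s^2 + 26*s + 24)
[4] apply the feedback formula to [B1/(1+B1*B2)], (B3*(B4+B5)) -> (2*s^3 + 18*s^2 + 52*s + 48)/(5*s^3 + 37*s^2 + 102*s + 84)
T(s) is the step-4 result (common factors already cancelled). Leading coefficient of the denominator: 5. Divide through by 5 for the monic polynomial.

Hence the answer: s^3 + 37*s^2/5 + 102*s/5 + 84/5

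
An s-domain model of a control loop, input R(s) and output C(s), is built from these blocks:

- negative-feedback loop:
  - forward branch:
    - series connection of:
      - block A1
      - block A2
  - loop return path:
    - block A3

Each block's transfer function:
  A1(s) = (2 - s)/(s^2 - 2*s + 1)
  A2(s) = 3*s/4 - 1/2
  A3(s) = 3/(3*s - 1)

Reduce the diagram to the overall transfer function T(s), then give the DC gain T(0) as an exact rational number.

First reduce the diagram to T(s).

(1) cascade A1, A2 = (-3*s^2 + 8*s - 4)/(4*s^2 - 8*s + 4)
(2) apply the feedback formula to (A1*A2), A3 = (-9*s^3 + 27*s^2 - 20*s + 4)/(12*s^3 - 37*s^2 + 44*s - 16)
Evaluating the step-2 result (the overall T(s)) at s = 0 gives T(0) = 4/(-16) = -1/4.

Answer: -1/4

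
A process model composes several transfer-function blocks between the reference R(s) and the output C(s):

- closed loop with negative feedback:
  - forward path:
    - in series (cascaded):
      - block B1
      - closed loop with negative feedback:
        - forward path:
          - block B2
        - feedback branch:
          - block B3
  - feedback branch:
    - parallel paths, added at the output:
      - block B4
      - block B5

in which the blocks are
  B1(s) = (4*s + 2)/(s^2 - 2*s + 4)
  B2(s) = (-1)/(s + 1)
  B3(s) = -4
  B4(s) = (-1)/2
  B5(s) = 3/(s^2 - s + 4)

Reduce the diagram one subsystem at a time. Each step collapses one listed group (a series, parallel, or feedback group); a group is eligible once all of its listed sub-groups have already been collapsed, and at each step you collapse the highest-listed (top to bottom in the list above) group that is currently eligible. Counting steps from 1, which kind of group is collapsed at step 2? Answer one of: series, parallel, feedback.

The answer is series.

Reasoning:
Step 1: apply the feedback formula to B2, B3
Step 2: cascade B1, [B2/(1+B2*B3)]
Step 3: reduce the parallel group B4, B5
Step 4: collapse the loop ((B1*[B2/(1+B2*B3)]) forward, (B4+B5) return)
The group at step 2 is a series group.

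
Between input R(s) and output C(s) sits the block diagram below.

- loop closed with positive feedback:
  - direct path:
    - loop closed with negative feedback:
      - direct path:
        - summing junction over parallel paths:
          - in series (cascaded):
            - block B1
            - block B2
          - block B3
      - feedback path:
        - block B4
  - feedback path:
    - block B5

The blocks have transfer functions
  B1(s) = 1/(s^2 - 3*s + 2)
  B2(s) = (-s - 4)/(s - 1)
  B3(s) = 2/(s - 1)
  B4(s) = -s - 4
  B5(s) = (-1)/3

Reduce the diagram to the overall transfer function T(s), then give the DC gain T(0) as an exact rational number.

1. cascade B1, B2 = (-s - 4)/(s^3 - 4*s^2 + 5*s - 2)
2. sum the parallel branches (B1*B2), B3 = (2*s^2 - 7*s)/(s^3 - 4*s^2 + 5*s - 2)
3. reduce the feedback loop with forward ((B1*B2)+B3) and return B4 = (-2*s^2 + 7*s)/(s^3 + 5*s^2 - 33*s + 2)
4. close the feedback loop around [((B1*B2)+B3)/(1+((B1*B2)+B3)*B4)], B5 = (-6*s^2 + 21*s)/(3*s^3 + 13*s^2 - 92*s + 6)
Evaluating the step-4 result (the overall T(s)) at s = 0 gives T(0) = 0/6 = 0.

Hence the answer: 0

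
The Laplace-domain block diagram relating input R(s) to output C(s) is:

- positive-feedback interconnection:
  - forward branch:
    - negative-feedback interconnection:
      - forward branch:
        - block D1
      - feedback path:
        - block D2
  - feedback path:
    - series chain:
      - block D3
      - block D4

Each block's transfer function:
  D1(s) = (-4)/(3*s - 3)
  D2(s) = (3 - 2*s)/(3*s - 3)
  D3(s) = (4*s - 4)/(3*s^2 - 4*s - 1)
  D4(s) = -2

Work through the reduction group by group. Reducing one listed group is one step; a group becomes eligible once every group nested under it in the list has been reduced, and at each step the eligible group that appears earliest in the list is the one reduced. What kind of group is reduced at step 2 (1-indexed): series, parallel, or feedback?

Reducing step by step:

[1] apply the feedback formula to D1, D2
[2] combine D3, D4 in series
[3] feedback reduction of [D1/(1+D1*D2)], (D3*D4)
The group at step 2 is a series group.

Answer: series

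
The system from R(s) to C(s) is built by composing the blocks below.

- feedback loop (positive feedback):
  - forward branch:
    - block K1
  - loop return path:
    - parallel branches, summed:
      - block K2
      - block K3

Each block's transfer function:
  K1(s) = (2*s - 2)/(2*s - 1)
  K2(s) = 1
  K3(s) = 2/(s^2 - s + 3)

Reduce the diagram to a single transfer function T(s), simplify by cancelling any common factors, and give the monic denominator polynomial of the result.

Step 1. parallel reduction of K2, K3 -> (s^2 - s + 5)/(s^2 - s + 3)
Step 2. feedback reduction of K1, (K2+K3) -> (2*s^3 - 4*s^2 + 8*s - 6)/(s^2 - 5*s + 7)
Step 2 gives the fully reduced T(s), with no common factor left to cancel. The denominator is already monic (leading coefficient 1).

Final answer: s^2 - 5*s + 7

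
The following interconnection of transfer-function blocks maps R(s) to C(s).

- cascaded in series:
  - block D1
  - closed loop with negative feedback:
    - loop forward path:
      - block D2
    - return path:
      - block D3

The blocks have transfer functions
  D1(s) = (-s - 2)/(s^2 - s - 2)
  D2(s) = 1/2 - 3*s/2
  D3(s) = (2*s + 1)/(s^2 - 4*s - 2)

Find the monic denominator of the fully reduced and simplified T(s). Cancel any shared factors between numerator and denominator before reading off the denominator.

Answer: s^4 + 5*s^3/4 - 7*s^2/2 - 21*s/4 - 3/2

Working:
[1] feedback reduction of D2, D3: (3*s^3 - 13*s^2 - 2*s + 2)/(4*s^2 + 9*s + 3)
[2] series reduction of D1, [D2/(1+D2*D3)]: (-3*s^4 + 7*s^3 + 28*s^2 + 2*s - 4)/(4*s^4 + 5*s^3 - 14*s^2 - 21*s - 6)
The result of step 2 is T(s) in lowest terms. Its denominator has leading coefficient 4; dividing the denominator through by 4 makes it monic.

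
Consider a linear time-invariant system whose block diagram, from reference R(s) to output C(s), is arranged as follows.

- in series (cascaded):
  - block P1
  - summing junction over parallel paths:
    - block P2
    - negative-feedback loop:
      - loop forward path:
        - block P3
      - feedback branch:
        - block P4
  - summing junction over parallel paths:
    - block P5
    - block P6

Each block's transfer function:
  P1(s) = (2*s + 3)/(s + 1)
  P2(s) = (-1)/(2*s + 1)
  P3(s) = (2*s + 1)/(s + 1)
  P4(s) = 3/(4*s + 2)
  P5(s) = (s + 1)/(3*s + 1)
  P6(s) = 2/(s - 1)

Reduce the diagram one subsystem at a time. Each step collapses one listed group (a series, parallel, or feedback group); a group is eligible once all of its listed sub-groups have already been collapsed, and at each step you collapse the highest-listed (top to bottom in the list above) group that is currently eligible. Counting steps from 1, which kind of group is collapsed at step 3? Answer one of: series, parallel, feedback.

1. collapse the loop (P3 forward, P4 return)
2. sum the parallel branches P2, [P3/(1+P3*P4)]
3. sum the parallel branches P5, P6
4. multiply P1, (P2+[P3/(1+P3*P4)]), (P5+P6) (series)
So the answer for step 3 is parallel.

Final answer: parallel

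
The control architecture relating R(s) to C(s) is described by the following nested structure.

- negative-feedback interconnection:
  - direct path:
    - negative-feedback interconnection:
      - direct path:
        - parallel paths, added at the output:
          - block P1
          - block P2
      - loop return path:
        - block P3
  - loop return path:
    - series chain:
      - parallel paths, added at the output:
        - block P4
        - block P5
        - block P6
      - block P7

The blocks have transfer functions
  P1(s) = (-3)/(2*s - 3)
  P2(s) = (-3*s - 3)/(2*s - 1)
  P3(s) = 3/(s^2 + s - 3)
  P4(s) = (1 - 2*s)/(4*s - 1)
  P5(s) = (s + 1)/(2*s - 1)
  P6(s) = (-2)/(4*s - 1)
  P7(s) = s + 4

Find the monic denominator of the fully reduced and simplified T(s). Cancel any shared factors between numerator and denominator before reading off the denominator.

First reduce the diagram to T(s).

(1) combine P1, P2 in parallel: (-6*s^2 - 3*s + 12)/(4*s^2 - 8*s + 3)
(2) collapse the loop ((P1+P2) forward, P3 return): (-6*s^4 - 9*s^3 + 27*s^2 + 21*s - 36)/(4*s^4 - 4*s^3 - 35*s^2 + 18*s + 27)
(3) add P4, P5, P6 (parallel): (3*s)/(8*s^2 - 6*s + 1)
(4) series reduction of (P4+P5+P6), P7: (3*s^2 + 12*s)/(8*s^2 - 6*s + 1)
(5) close the feedback loop around [(P1+P2)/(1+(P1+P2)*P3)], ((P4+P5+P6)*P7): (-48*s^6 - 36*s^5 + 264*s^4 - 3*s^3 - 387*s^2 + 237*s - 36)/(14*s^6 - 155*s^5 - 279*s^4 + 737*s^3 + 217*s^2 - 576*s + 27)
T(s) is the step-5 result (common factors already cancelled). Leading coefficient of the denominator: 14. Divide through by 14 for the monic polynomial.

Answer: s^6 - 155*s^5/14 - 279*s^4/14 + 737*s^3/14 + 31*s^2/2 - 288*s/7 + 27/14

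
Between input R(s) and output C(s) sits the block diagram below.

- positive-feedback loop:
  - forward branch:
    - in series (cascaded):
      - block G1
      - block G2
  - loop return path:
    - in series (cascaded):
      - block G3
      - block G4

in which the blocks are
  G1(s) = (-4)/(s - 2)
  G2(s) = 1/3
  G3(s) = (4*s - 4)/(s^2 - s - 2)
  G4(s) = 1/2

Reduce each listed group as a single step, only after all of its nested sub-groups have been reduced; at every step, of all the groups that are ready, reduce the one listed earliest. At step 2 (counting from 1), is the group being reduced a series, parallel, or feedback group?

[1] multiply G1, G2 (series)
[2] multiply G3, G4 (series)
[3] close the feedback loop around (G1*G2), (G3*G4)
Step 2 collapses a series group.

Hence the answer: series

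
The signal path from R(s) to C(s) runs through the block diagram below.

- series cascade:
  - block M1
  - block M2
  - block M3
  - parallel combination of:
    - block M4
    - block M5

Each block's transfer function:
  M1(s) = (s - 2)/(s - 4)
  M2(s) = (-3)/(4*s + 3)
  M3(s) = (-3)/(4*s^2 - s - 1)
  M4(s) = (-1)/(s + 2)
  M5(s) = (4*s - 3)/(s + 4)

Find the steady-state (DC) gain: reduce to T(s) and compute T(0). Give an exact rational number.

The answer is 15/8.

Reasoning:
Step 1 - parallel reduction of M4, M5 -> (4*s^2 + 4*s - 10)/(s^2 + 6*s + 8)
Step 2 - multiply M1, M2, M3, (M4+M5) (series) -> (36*s^3 - 36*s^2 - 162*s + 180)/(16*s^6 + 40*s^5 - 247*s^4 - 657*s^3 - 150*s^2 + 272*s + 96)
That last expression is T(s); at s = 0 only the constant terms survive, so T(0) = 180/96 = 15/8.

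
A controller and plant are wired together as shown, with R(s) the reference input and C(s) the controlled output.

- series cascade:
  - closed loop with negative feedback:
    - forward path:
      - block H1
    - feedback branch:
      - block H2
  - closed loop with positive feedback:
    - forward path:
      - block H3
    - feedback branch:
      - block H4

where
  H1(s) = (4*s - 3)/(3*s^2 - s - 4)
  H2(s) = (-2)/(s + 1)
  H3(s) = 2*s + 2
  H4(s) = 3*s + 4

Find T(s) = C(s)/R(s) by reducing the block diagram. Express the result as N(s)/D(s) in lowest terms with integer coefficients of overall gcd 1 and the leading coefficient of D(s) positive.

Step 1 - collapse the loop (H1 forward, H2 return) = (4*s^2 + s - 3)/(3*s^3 + 2*s^2 - 13*s + 2)
Step 2 - close the feedback loop around H3, H4 = (-2*s - 2)/(6*s^2 + 14*s + 7)
Step 3 - series reduction of [H1/(1+H1*H2)], [H3/(1-H3*H4)]; the result is T(s) itself (integer coefficients, no common factor, positive leading denominator coefficient)

Answer: (-8*s^3 - 10*s^2 + 4*s + 6)/(18*s^5 + 54*s^4 - 29*s^3 - 156*s^2 - 63*s + 14)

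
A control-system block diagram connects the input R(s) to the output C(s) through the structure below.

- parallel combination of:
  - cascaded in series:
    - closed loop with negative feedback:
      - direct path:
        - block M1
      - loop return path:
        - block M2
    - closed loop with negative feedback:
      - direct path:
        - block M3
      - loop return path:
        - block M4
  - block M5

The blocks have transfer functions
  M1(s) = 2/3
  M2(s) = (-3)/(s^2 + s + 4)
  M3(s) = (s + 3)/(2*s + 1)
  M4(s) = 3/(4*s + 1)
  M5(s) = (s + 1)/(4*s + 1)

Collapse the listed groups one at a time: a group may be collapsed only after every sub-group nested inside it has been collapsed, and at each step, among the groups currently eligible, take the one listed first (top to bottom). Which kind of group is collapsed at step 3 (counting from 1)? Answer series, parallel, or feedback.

The answer is series.

Reasoning:
Step 1 - apply the feedback formula to M1, M2
Step 2 - reduce the feedback loop with forward M3 and return M4
Step 3 - series reduction of [M1/(1+M1*M2)], [M3/(1+M3*M4)]
Step 4 - sum the parallel branches ([M1/(1+M1*M2)]*[M3/(1+M3*M4)]), M5
Step 3 collapses a series group.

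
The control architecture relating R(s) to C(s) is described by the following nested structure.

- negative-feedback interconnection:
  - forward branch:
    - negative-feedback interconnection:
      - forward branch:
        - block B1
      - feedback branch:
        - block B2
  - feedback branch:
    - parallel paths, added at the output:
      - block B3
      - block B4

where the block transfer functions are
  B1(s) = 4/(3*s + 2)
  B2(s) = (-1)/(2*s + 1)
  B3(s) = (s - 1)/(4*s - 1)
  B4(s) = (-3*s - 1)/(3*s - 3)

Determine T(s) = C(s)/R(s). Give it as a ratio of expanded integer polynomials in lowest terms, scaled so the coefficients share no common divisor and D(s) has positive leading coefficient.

(1) apply the feedback formula to B1, B2 -> (8*s + 4)/(6*s^2 + 7*s - 2)
(2) combine B3, B4 in parallel -> (-9*s^2 - 7*s + 4)/(12*s^2 - 15*s + 3)
(3) apply the feedback formula to [B1/(1+B1*B2)], (B3+B4); the result is T(s) itself (integer coefficients, no common factor, positive leading denominator coefficient)

Answer: (96*s^3 - 72*s^2 - 36*s + 12)/(72*s^4 - 78*s^3 - 203*s^2 + 55*s + 10)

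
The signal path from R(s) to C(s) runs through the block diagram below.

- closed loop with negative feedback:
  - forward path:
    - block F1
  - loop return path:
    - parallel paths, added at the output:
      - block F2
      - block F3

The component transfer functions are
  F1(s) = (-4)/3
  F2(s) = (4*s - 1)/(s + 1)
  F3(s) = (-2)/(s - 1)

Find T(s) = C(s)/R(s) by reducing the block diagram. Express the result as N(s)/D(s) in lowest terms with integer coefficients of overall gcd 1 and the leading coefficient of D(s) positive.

1. parallel reduction of F2, F3; result (4*s^2 - 7*s - 1)/(s^2 - 1)
2. close the feedback loop around F1, (F2+F3); the result is T(s) itself (integer coefficients, no common factor, positive leading denominator coefficient)

Answer: (4*s^2 - 4)/(13*s^2 - 28*s - 1)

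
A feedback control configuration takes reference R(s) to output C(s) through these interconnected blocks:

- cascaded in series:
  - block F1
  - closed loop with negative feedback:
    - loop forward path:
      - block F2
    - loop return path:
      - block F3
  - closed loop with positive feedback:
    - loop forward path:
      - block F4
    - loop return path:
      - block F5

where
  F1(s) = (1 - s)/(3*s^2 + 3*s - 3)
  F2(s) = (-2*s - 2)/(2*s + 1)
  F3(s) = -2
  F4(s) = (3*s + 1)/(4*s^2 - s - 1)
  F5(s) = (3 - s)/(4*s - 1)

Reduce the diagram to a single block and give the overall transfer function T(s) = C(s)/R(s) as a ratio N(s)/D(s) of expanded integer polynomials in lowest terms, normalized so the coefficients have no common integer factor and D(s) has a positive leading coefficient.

First reduce the diagram to T(s).

Step 1 - collapse the loop (F2 forward, F3 return) = (-2*s - 2)/(6*s + 5)
Step 2 - reduce the feedback loop with forward F4 and return F5 = (12*s^2 + s - 1)/(16*s^3 - 5*s^2 - 11*s - 2)
Step 3 - reduce the series chain F1, [F2/(1+F2*F3)], [F4/(1-F4*F5)] - this is the overall T(s), already in the required normalized form

Answer: (24*s^4 + 2*s^3 - 26*s^2 - 2*s + 2)/(288*s^6 + 438*s^5 - 411*s^4 - 624*s^3 + 42*s^2 + 171*s + 30)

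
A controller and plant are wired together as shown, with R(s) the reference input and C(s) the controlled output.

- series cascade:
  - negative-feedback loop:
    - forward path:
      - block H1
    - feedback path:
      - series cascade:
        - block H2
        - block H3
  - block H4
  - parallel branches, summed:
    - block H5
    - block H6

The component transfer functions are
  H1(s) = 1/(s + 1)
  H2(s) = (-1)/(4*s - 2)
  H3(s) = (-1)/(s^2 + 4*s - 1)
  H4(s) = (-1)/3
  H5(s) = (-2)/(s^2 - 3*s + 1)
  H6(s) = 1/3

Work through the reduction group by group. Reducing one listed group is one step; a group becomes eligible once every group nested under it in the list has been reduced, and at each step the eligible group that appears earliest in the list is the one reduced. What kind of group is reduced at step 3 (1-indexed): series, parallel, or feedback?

1. multiply H2, H3 (series)
2. apply the feedback formula to H1, (H2*H3)
3. parallel reduction of H5, H6
4. multiply [H1/(1+H1*(H2*H3))], H4, (H5+H6) (series)
At step 3 the group reduced is parallel.

Final answer: parallel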